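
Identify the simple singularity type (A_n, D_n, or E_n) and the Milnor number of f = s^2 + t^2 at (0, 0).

The Hessian of f at 0 has rank 2. Corank 0: nondegenerate Morse point, so A_1.

Type A1, Milnor number mu = 1.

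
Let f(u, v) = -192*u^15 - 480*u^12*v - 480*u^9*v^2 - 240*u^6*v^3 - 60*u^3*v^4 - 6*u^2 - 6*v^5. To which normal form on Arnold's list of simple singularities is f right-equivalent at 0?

A4

The Hessian of f at 0 has rank 1. Corank 1: A-series; mu = 4 gives A_4.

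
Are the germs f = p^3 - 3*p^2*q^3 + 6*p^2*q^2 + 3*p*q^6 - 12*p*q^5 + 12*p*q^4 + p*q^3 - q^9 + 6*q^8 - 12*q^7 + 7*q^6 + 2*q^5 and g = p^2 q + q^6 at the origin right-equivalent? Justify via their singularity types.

No.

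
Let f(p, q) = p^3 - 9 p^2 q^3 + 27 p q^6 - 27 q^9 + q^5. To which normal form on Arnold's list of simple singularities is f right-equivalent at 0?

E_8

The Hessian of f at 0 has rank 0. Corank 2; j^3 = p^3 is a perfect cube, so E-series; the 5-jet and mu = 8 give E_8.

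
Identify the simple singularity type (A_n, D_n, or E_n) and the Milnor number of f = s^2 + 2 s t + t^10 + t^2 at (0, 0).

Type A9, Milnor number mu = 9.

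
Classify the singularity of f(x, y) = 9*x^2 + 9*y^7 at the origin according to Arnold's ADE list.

The Hessian of f at 0 is [[18, 0], [0, 0]] with rank 1, so corank 1. A Groebner basis of the Jacobian ideal J(f) in C{x,y} is {y^6, x}; counting standard monomials gives mu = 6. Corank 1: A-series; mu = 6 gives A_6.

A_6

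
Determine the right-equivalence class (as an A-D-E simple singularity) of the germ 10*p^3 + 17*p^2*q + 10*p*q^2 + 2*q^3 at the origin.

D_4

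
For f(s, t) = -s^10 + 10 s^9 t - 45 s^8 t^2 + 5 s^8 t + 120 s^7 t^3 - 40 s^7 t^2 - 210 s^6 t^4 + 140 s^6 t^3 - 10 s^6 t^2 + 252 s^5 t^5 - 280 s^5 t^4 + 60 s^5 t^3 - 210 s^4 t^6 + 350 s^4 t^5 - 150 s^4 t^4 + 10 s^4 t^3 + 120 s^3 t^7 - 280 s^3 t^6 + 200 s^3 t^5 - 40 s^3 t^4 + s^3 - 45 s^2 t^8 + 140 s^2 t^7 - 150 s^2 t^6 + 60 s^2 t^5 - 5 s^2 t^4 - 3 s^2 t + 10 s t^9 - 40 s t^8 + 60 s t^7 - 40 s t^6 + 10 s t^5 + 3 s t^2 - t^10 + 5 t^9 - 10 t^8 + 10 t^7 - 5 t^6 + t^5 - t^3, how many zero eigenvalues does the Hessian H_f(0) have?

2

Hessian at 0 has rank 0.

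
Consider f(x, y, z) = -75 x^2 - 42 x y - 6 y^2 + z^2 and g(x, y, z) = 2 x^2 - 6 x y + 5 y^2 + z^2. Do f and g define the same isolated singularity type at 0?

Yes.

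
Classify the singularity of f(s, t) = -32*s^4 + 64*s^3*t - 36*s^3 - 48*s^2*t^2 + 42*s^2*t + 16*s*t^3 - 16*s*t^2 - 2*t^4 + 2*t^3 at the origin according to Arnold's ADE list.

The Hessian of f at 0 is [[0, 0], [0, 0]] with rank 0, so corank 2. A Groebner basis of the Jacobian ideal J(f) in C{s,t} is {s*t^2 - 27*s*t/8 + 9*t^2/8, -81*s*t/8 + t^3 + 27*t^2/8, s^2 - 5*s*t/6 + t^2/6}; counting standard monomials gives mu = 5. Corank 2; j^3 = -2*(2*s - t)*(3*s - t)^2 has shape L^2 M (L != M), so D-series; mu = 5 gives D_5.

D5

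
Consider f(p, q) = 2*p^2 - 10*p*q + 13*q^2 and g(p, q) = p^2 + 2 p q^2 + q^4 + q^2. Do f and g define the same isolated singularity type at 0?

Yes.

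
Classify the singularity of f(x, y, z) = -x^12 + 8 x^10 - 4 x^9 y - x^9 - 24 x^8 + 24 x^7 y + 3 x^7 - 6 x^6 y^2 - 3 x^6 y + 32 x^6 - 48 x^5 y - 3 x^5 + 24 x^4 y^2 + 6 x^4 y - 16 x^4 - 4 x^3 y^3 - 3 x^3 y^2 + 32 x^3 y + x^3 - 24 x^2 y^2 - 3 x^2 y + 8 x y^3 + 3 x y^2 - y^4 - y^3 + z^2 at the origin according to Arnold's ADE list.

E_6

The Hessian of f at 0 is [[0, 0, 0], [0, 0, 0], [0, 0, 2]] with rank 1, so corank 2. A Groebner basis of the Jacobian ideal J(f) in C{x,y,z} is {y^4, x*y^2 - 5*y^3/6, x^2 - 2*x*y + y^2, z}; counting standard monomials gives mu = 6. Corank 2; j^3 = (x - y)^3 is a perfect cube, so E-series; the 4-jet and mu = 6 give E_6.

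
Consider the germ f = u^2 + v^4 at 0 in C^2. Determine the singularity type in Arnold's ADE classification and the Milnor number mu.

The Hessian of f at 0 has rank 1. Corank 1: A-series; mu = 3 gives A_3.

Type A_{3}, Milnor number mu = 3.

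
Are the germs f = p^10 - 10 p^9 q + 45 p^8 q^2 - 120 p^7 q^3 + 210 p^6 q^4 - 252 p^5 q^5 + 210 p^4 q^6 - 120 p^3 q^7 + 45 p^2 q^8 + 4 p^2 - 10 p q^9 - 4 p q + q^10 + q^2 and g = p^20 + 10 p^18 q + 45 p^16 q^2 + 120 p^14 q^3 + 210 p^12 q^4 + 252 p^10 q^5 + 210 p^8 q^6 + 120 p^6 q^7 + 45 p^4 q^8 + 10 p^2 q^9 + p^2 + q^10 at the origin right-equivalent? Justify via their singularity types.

Yes.

The Hessian of f at 0 has rank 1. Corank 1: A-series; mu = 9 gives A_9. The Hessian of g at 0 has rank 1. Corank 1: A-series; mu = 9 gives A_9. Both have type A_9, hence right-equivalent.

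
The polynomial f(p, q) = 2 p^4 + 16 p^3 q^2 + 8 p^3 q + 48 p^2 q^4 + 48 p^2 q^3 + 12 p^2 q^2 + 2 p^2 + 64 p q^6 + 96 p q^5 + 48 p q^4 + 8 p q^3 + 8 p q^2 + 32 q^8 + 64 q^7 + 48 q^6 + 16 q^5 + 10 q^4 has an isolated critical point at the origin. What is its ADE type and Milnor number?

Type A_3, Milnor number mu = 3.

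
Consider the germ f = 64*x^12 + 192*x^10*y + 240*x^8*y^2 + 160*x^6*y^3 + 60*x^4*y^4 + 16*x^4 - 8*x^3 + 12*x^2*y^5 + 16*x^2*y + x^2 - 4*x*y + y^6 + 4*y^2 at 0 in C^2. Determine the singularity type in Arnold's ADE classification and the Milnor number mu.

The Hessian of f at 0 is [[2, -4], [-4, 8]] with rank 1, so corank 1. A Groebner basis of the Jacobian ideal J(f) in C{x,y} is {x*y^2 - 3*x*y/8 + x/64 + y^2/2 - y/32, -5*x*y/16 + x/64 + y^3 + 3*y^2/8 - y/32, x^2 - x/4 + y/2}; counting standard monomials gives mu = 5. Corank 1: A-series; mu = 5 gives A_5.

Type A5, Milnor number mu = 5.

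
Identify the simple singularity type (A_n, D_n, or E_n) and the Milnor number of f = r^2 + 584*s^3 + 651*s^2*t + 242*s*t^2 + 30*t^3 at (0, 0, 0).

Type D_4, Milnor number mu = 4.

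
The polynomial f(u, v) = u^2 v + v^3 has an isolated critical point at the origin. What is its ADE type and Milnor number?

The Hessian of f at 0 is [[0, 0], [0, 0]] with rank 0, so corank 2. A Groebner basis of the Jacobian ideal J(f) in C{u,v} is {v^3, u^2 + 3*v^2, u*v}; counting standard monomials gives mu = 4. Corank 2; j^3 = v*(u^2 + v^2) splits into three distinct lines over C (the quadratic factor has nonzero discriminant), so D_4.

Type D_{4}, Milnor number mu = 4.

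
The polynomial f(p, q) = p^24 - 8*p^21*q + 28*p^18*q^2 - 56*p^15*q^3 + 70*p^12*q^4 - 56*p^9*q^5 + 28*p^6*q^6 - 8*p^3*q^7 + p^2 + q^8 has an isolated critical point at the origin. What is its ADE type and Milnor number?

The Hessian of f at 0 is [[2, 0], [0, 0]] with rank 1, so corank 1. A Groebner basis of the Jacobian ideal J(f) in C{p,q} is {q^7, p}; counting standard monomials gives mu = 7. Corank 1: A-series; mu = 7 gives A_7.

Type A_7, Milnor number mu = 7.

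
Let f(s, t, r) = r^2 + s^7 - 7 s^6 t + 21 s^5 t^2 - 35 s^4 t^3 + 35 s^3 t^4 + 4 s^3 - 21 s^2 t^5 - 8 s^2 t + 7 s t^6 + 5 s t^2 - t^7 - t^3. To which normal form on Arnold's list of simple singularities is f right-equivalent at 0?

The Hessian of f at 0 has rank 1. Corank 2; j^3 = (s - t)*(2*s - t)^2 has shape L^2 M (L != M), so D-series; mu = 8 gives D_8.

D_{8}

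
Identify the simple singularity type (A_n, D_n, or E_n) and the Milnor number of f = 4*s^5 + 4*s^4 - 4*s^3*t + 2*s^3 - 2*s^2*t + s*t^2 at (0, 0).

Type D_4, Milnor number mu = 4.

The Hessian of f at 0 is [[0, 0], [0, 0]] with rank 0, so corank 2. A Groebner basis of the Jacobian ideal J(f) in C{s,t} is {t^3, s^2 + t^2/2, s*t + t^2/2}; counting standard monomials gives mu = 4. Corank 2; j^3 = s*(2*s^2 - 2*s*t + t^2) splits into three distinct lines over C (the quadratic factor has nonzero discriminant), so D_4.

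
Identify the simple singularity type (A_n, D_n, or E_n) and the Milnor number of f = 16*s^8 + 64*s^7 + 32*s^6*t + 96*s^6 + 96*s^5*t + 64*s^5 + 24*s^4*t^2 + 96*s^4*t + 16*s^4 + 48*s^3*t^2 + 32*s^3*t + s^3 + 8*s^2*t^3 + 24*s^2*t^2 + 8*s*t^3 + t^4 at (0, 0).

The Hessian of f at 0 has rank 0. Corank 2; j^3 = s^3 is a perfect cube, so E-series; the 4-jet and mu = 6 give E_6.

Type E6, Milnor number mu = 6.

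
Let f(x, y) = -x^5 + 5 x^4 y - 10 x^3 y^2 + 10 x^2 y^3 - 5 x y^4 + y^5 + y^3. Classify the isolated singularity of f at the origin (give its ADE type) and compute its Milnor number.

Type E8, Milnor number mu = 8.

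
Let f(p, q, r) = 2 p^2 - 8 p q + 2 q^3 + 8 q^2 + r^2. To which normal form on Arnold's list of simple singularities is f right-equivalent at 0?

A_{2}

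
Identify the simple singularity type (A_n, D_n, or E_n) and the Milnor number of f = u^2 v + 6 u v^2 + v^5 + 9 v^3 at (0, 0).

Type D_{6}, Milnor number mu = 6.

The Hessian of f at 0 is [[0, 0], [0, 0]] with rank 0, so corank 2. A Groebner basis of the Jacobian ideal J(f) in C{u,v} is {u^2/5 + v^4 - 9*v^2/5, u^3 + 27*v^3, u*v + 3*v^2}; counting standard monomials gives mu = 6. Corank 2; j^3 = v*(u + 3*v)^2 has shape L^2 M (L != M), so D-series; mu = 6 gives D_6.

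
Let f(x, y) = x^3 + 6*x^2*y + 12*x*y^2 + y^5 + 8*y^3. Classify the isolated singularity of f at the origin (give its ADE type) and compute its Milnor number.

The Hessian of f at 0 has rank 0. Corank 2; j^3 = (x + 2*y)^3 is a perfect cube, so E-series; the 5-jet and mu = 8 give E_8.

Type E_8, Milnor number mu = 8.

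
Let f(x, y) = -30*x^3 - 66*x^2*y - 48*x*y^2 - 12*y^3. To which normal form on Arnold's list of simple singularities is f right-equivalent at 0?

D_{4}

The Hessian of f at 0 has rank 0. Corank 2; j^3 = -6*(x + y)*(5*x^2 + 6*x*y + 2*y^2) splits into three distinct lines over C (the quadratic factor has nonzero discriminant), so D_4.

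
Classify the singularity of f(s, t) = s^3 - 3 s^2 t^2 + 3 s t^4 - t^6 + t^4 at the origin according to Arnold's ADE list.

The Hessian of f at 0 is [[0, 0], [0, 0]] with rank 0, so corank 2. A Groebner basis of the Jacobian ideal J(f) in C{s,t} is {s^3, s^2*t, -s^2/2 + s*t^2, t^3}; counting standard monomials gives mu = 6. Corank 2; j^3 = s^3 is a perfect cube, so E-series; the 4-jet and mu = 6 give E_6.

E6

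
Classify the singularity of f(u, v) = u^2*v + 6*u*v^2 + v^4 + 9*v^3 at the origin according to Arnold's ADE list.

D5

The Hessian of f at 0 has rank 0. Corank 2; j^3 = v*(u + 3*v)^2 has shape L^2 M (L != M), so D-series; mu = 5 gives D_5.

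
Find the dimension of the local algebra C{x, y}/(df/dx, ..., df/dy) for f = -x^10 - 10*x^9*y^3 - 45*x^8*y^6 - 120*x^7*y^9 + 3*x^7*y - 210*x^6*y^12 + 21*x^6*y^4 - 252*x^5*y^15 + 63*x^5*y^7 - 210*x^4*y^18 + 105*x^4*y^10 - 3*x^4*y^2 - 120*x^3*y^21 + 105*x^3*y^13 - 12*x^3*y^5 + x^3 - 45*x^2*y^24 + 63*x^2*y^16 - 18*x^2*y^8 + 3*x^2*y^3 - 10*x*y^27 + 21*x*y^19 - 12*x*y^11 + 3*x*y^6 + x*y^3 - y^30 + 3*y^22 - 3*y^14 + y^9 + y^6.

The Hessian of f at 0 is [[0, 0], [0, 0]] with rank 0, so corank 2. A Groebner basis of the Jacobian ideal J(f) in C{x,y} is {x^3, x*y^2, 3*x^2 + y^3}; counting standard monomials gives mu = 7. Corank 2; j^3 = x^3 is a perfect cube, so E-series; the 4-jet and mu = 7 give E_7.

7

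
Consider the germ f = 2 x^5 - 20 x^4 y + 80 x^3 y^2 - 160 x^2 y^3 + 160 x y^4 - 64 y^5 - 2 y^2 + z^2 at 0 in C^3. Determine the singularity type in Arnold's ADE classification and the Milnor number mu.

The Hessian of f at 0 has rank 2. Corank 1: A-series; mu = 4 gives A_4.

Type A4, Milnor number mu = 4.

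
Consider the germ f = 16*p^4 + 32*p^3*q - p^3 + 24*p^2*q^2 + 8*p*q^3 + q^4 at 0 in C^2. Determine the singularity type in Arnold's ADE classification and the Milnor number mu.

The Hessian of f at 0 has rank 0. Corank 2; j^3 = -p^3 is a perfect cube, so E-series; the 4-jet and mu = 6 give E_6.

Type E_6, Milnor number mu = 6.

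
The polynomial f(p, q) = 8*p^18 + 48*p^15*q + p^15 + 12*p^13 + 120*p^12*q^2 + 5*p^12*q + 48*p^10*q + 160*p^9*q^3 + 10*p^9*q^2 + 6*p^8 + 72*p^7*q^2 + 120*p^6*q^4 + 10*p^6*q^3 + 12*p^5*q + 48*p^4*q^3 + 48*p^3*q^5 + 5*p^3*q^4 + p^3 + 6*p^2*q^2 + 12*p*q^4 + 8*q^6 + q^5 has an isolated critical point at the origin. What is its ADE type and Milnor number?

Type E8, Milnor number mu = 8.

The Hessian of f at 0 is [[0, 0], [0, 0]] with rank 0, so corank 2. A Groebner basis of the Jacobian ideal J(f) in C{p,q} is {q^4, p^3, p^2/4 + p*q^2}; counting standard monomials gives mu = 8. Corank 2; j^3 = p^3 is a perfect cube, so E-series; the 5-jet and mu = 8 give E_8.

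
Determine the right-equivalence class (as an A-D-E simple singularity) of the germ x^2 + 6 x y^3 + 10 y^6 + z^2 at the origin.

The Hessian of f at 0 has rank 2. Corank 1: A-series; mu = 5 gives A_5.

A5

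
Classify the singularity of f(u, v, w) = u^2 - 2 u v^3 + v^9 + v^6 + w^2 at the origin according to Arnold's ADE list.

The Hessian of f at 0 has rank 2. Corank 1: A-series; mu = 8 gives A_8.

A_8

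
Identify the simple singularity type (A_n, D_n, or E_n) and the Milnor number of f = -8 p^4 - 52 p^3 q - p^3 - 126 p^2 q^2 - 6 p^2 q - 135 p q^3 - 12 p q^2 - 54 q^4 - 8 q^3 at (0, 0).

Type E_{7}, Milnor number mu = 7.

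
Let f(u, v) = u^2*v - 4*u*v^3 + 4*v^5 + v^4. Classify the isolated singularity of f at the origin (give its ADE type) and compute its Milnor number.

Type D_5, Milnor number mu = 5.

The Hessian of f at 0 is [[0, 0], [0, 0]] with rank 0, so corank 2. A Groebner basis of the Jacobian ideal J(f) in C{u,v} is {u*v^2, -u*v/2 + v^3, u^2 + 2*u*v}; counting standard monomials gives mu = 5. Corank 2; j^3 = u^2*v has shape L^2 M (L != M), so D-series; mu = 5 gives D_5.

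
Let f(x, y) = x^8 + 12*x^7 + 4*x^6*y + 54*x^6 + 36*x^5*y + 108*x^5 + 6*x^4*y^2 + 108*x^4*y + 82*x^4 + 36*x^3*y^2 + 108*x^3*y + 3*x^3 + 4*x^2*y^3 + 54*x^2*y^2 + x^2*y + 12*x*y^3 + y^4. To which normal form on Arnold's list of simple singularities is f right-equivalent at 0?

D5

The Hessian of f at 0 is [[0, 0], [0, 0]] with rank 0, so corank 2. A Groebner basis of the Jacobian ideal J(f) in C{x,y} is {x*y^2, -x*y/12 + y^3, x^2 + x*y/3}; counting standard monomials gives mu = 5. Corank 2; j^3 = x^2*(3*x + y) has shape L^2 M (L != M), so D-series; mu = 5 gives D_5.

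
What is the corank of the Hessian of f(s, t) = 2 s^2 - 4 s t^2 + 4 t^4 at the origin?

1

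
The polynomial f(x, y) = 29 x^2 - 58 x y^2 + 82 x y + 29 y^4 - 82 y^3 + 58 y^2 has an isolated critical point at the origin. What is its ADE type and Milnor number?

The Hessian of f at 0 is [[58, 82], [82, 116]] with rank 2, so corank 0. A Groebner basis of the Jacobian ideal J(f) in C{x,y} is {x, y}; counting standard monomials gives mu = 1. Corank 0: nondegenerate Morse point, so A_1.

Type A_1, Milnor number mu = 1.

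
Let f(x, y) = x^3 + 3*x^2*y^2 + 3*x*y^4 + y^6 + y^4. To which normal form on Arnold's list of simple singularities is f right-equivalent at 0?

E6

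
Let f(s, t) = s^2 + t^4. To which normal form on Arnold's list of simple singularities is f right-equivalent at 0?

A_3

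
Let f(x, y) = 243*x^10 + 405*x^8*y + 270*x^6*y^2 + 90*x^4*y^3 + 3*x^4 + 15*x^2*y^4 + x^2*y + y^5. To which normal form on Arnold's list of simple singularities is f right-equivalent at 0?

The Hessian of f at 0 has rank 0. Corank 2; j^3 = x^2*y has shape L^2 M (L != M), so D-series; mu = 6 gives D_6.

D_{6}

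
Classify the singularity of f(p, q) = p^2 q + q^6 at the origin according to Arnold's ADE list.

D7

The Hessian of f at 0 is [[0, 0], [0, 0]] with rank 0, so corank 2. A Groebner basis of the Jacobian ideal J(f) in C{p,q} is {p^2/6 + q^5, p^3, p*q}; counting standard monomials gives mu = 7. Corank 2; j^3 = p^2*q has shape L^2 M (L != M), so D-series; mu = 7 gives D_7.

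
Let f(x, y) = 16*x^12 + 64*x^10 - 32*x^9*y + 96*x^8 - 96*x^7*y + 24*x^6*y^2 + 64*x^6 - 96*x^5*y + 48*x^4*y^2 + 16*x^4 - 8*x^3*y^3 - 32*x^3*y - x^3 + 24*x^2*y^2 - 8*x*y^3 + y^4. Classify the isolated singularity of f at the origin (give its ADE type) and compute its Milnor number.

Type E_6, Milnor number mu = 6.

The Hessian of f at 0 is [[0, 0], [0, 0]] with rank 0, so corank 2. A Groebner basis of the Jacobian ideal J(f) in C{x,y} is {y^4, x*y^2 - y^3/6, x^2}; counting standard monomials gives mu = 6. Corank 2; j^3 = -x^3 is a perfect cube, so E-series; the 4-jet and mu = 6 give E_6.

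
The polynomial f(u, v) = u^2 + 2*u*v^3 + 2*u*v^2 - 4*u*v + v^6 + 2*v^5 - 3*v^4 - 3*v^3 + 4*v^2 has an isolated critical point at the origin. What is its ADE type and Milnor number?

Type A_{2}, Milnor number mu = 2.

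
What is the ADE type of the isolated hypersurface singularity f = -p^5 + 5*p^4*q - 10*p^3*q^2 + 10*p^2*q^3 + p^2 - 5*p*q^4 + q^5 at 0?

The Hessian of f at 0 has rank 1. Corank 1: A-series; mu = 4 gives A_4.

A_{4}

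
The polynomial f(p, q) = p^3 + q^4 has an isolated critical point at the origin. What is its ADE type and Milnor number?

Type E_{6}, Milnor number mu = 6.

The Hessian of f at 0 has rank 0. Corank 2; j^3 = p^3 is a perfect cube, so E-series; the 4-jet and mu = 6 give E_6.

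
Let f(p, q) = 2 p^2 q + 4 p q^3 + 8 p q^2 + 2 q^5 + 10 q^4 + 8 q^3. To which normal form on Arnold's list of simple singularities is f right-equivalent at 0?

D_5

The Hessian of f at 0 has rank 0. Corank 2; j^3 = 2*q*(p + 2*q)^2 has shape L^2 M (L != M), so D-series; mu = 5 gives D_5.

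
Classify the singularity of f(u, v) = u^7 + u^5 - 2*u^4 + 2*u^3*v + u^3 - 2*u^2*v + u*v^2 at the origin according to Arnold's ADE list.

D_8

The Hessian of f at 0 has rank 0. Corank 2; j^3 = u*(u - v)^2 has shape L^2 M (L != M), so D-series; mu = 8 gives D_8.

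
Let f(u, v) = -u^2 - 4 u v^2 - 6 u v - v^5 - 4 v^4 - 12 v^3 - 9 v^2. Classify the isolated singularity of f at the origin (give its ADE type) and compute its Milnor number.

Type A_4, Milnor number mu = 4.

The Hessian of f at 0 has rank 1. Corank 1: A-series; mu = 4 gives A_4.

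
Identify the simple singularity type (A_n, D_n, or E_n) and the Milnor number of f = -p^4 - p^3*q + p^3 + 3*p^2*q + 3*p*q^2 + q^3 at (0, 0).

Type E_7, Milnor number mu = 7.

The Hessian of f at 0 is [[0, 0], [0, 0]] with rank 0, so corank 2. A Groebner basis of the Jacobian ideal J(f) in C{p,q} is {3*p^2 + 6*p*q + q^4 + q^3 + 3*q^2, p^3 - 3*p^2 - 6*p*q - 3*q^2, p^2*q + 3*p^2 + 6*p*q + 3*q^2, -2*p^2 + p*q^2 - 4*p*q + q^3/3 - 2*q^2}; counting standard monomials gives mu = 7. Corank 2; j^3 = (p + q)^3 is a perfect cube, so E-series; the 4-jet and mu = 7 give E_7.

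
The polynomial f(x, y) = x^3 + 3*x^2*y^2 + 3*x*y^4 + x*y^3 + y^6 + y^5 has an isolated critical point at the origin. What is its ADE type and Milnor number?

The Hessian of f at 0 is [[0, 0], [0, 0]] with rank 0, so corank 2. A Groebner basis of the Jacobian ideal J(f) in C{x,y} is {-x^2 + y^4 - y^3/3, x^3, x^2*y + x^2/3 + y^3/9, x^2 + x*y^2 + y^3/3}; counting standard monomials gives mu = 7. Corank 2; j^3 = x^3 is a perfect cube, so E-series; the 4-jet and mu = 7 give E_7.

Type E_7, Milnor number mu = 7.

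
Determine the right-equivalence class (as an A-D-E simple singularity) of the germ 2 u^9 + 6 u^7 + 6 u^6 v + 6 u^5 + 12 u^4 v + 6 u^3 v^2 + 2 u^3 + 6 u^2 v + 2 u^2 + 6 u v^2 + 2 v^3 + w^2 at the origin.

The Hessian of f at 0 is [[4, 0, 0], [0, 0, 0], [0, 0, 2]] with rank 2, so corank 1. A Groebner basis of the Jacobian ideal J(f) in C{u,v,w} is {v^2, u, w}; counting standard monomials gives mu = 2. Corank 1: A-series; mu = 2 gives A_2.

A2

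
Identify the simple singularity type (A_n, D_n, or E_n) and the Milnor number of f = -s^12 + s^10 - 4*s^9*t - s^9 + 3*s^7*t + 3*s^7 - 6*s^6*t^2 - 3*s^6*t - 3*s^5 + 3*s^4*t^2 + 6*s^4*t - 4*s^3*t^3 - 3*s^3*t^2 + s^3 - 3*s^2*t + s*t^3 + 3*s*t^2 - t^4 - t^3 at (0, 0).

The Hessian of f at 0 has rank 0. Corank 2; j^3 = (s - t)^3 is a perfect cube, so E-series; the 4-jet and mu = 7 give E_7.

Type E7, Milnor number mu = 7.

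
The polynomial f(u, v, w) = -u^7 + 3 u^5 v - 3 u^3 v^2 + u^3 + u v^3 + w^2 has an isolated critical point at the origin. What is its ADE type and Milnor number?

Type E_7, Milnor number mu = 7.

The Hessian of f at 0 has rank 1. Corank 2; j^3 = u^3 is a perfect cube, so E-series; the 4-jet and mu = 7 give E_7.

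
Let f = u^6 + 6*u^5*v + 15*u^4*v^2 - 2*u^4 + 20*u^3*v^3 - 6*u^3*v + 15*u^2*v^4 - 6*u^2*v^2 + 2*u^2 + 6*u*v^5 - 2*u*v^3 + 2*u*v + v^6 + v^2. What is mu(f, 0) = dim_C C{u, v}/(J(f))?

1

The Hessian of f at 0 has rank 2. Corank 0: nondegenerate Morse point, so A_1.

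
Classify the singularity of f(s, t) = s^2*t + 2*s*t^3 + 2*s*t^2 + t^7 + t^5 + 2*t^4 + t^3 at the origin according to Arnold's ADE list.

D_8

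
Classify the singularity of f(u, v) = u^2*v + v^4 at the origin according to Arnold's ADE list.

D5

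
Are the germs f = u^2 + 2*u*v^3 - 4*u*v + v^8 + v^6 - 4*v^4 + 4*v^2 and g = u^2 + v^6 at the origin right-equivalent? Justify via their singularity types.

The Hessian of f at 0 has rank 1. Corank 1: A-series; mu = 7 gives A_7. The Hessian of g at 0 has rank 1. Corank 1: A-series; mu = 5 gives A_5. f is A_7 but g is A_5, hence not right-equivalent.

No.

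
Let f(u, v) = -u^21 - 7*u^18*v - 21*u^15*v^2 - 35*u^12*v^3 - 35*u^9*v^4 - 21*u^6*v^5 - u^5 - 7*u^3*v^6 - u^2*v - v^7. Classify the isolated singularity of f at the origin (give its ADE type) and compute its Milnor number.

The Hessian of f at 0 has rank 0. Corank 2; j^3 = -u^2*v has shape L^2 M (L != M), so D-series; mu = 8 gives D_8.

Type D8, Milnor number mu = 8.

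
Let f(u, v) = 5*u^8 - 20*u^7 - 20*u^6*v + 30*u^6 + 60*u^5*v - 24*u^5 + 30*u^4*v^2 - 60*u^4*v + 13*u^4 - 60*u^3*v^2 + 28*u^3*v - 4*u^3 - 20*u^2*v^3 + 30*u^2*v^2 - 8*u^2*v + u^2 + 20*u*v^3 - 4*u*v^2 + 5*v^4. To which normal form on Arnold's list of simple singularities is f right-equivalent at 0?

A3

The Hessian of f at 0 has rank 1. Corank 1: A-series; mu = 3 gives A_3.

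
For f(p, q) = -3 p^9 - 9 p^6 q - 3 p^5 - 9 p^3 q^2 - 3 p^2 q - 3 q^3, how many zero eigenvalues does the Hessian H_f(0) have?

Hessian at 0 has rank 0.

2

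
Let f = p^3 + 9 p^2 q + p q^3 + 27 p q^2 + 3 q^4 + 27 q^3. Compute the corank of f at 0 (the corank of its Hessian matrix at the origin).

Hessian at 0 has rank 0.

2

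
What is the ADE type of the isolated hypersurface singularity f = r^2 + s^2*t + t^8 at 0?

D9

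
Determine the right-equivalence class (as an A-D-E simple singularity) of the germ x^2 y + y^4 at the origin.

D5

The Hessian of f at 0 has rank 0. Corank 2; j^3 = x^2*y has shape L^2 M (L != M), so D-series; mu = 5 gives D_5.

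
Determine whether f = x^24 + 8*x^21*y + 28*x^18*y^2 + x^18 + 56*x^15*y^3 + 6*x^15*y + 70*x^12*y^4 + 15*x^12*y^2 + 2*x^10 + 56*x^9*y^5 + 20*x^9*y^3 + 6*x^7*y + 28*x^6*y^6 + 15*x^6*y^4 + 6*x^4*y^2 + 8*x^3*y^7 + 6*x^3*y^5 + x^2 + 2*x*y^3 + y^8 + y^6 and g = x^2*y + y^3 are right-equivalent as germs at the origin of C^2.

No.

The Hessian of f at 0 has rank 1. Corank 1: A-series; mu = 7 gives A_7. The Hessian of g at 0 has rank 0. Corank 2; j^3 = y*(x^2 + y^2) splits into three distinct lines over C (the quadratic factor has nonzero discriminant), so D_4. f is A_7 but g is D_4, hence not right-equivalent.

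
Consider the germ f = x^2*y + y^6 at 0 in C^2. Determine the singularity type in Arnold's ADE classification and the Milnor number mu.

Type D_7, Milnor number mu = 7.

The Hessian of f at 0 is [[0, 0], [0, 0]] with rank 0, so corank 2. A Groebner basis of the Jacobian ideal J(f) in C{x,y} is {x^2/6 + y^5, x^3, x*y}; counting standard monomials gives mu = 7. Corank 2; j^3 = x^2*y has shape L^2 M (L != M), so D-series; mu = 7 gives D_7.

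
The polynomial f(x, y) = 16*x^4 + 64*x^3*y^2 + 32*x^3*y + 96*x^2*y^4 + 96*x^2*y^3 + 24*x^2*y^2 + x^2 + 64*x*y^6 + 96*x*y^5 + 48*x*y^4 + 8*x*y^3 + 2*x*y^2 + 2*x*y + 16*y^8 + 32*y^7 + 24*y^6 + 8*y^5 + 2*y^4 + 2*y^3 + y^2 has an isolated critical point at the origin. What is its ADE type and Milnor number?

Type A_{3}, Milnor number mu = 3.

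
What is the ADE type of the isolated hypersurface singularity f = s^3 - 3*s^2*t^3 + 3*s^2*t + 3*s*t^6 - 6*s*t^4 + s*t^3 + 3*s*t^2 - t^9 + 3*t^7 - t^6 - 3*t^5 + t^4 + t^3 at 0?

E_7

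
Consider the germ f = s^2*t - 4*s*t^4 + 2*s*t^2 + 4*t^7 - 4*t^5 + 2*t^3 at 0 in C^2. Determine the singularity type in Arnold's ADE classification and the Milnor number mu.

Type D4, Milnor number mu = 4.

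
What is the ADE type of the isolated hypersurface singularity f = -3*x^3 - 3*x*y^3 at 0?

The Hessian of f at 0 has rank 0. Corank 2; j^3 = -3*x^3 is a perfect cube, so E-series; the 4-jet and mu = 7 give E_7.

E_7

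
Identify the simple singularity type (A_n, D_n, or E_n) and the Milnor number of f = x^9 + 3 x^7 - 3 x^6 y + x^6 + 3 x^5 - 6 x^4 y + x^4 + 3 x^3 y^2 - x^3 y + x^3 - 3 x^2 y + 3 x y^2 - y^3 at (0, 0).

The Hessian of f at 0 is [[0, 0], [0, 0]] with rank 0, so corank 2. A Groebner basis of the Jacobian ideal J(f) in C{x,y} is {3*x^2 - 6*x*y + y^4 + y^3 + 3*y^2, x^3 + 3*x^2 - 6*x*y + 3*y^2, x^2*y + 3*x^2 - 6*x*y + 3*y^2, 2*x^2 + x*y^2 - 4*x*y - y^3/3 + 2*y^2}; counting standard monomials gives mu = 7. Corank 2; j^3 = (x - y)^3 is a perfect cube, so E-series; the 4-jet and mu = 7 give E_7.

Type E7, Milnor number mu = 7.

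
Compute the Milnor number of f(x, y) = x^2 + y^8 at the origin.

The Hessian of f at 0 is [[2, 0], [0, 0]] with rank 1, so corank 1. A Groebner basis of the Jacobian ideal J(f) in C{x,y} is {y^7, x}; counting standard monomials gives mu = 7. Corank 1: A-series; mu = 7 gives A_7.

7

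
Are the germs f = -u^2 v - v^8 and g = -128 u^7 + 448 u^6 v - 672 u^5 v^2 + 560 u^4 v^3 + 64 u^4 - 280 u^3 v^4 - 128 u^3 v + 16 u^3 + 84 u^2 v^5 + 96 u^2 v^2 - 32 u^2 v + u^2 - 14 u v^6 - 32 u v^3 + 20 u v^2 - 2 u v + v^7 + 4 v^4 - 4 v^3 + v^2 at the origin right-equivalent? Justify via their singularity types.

No.

The Hessian of f at 0 has rank 0. Corank 2; j^3 = -u^2*v has shape L^2 M (L != M), so D-series; mu = 9 gives D_9. The Hessian of g at 0 has rank 1. Corank 1: A-series; mu = 6 gives A_6. f is D_9 but g is A_6, hence not right-equivalent.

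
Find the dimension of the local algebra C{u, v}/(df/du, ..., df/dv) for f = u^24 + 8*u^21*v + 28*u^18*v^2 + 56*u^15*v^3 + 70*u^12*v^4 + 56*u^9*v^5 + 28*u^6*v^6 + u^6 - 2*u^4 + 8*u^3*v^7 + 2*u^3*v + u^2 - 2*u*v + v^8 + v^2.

7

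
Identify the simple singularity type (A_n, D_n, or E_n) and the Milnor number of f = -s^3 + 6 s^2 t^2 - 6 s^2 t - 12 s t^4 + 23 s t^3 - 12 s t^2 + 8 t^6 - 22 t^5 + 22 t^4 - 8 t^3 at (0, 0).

Type E_{7}, Milnor number mu = 7.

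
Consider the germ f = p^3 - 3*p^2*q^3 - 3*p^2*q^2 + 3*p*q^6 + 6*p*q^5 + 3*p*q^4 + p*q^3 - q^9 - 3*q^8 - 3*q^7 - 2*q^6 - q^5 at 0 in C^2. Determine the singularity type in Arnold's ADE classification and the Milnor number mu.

The Hessian of f at 0 has rank 0. Corank 2; j^3 = p^3 is a perfect cube, so E-series; the 4-jet and mu = 7 give E_7.

Type E_7, Milnor number mu = 7.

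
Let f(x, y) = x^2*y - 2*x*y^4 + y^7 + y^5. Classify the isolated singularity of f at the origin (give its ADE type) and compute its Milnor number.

The Hessian of f at 0 is [[0, 0], [0, 0]] with rank 0, so corank 2. A Groebner basis of the Jacobian ideal J(f) in C{x,y} is {-x*y + y^4, x*y^2, x^2 + 5*x*y}; counting standard monomials gives mu = 6. Corank 2; j^3 = x^2*y has shape L^2 M (L != M), so D-series; mu = 6 gives D_6.

Type D_6, Milnor number mu = 6.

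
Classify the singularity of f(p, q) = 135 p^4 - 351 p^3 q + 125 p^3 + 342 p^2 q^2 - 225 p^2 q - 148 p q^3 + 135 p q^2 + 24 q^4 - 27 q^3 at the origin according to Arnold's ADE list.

The Hessian of f at 0 is [[0, 0], [0, 0]] with rank 0, so corank 2. A Groebner basis of the Jacobian ideal J(f) in C{p,q} is {390625*p^2/3 - 156250*p*q + q^4 - 125*q^3/9 + 46875*q^2, p^3 + 475*p^2 - 570*p*q - 4*q^3/15 + 171*q^2, p^2*q + 4625*p^2/9 - 1850*p*q/3 - 56*q^3/135 + 185*q^2, 1250*p^2/3 + p*q^2 - 500*p*q - 29*q^3/45 + 150*q^2}; counting standard monomials gives mu = 7. Corank 2; j^3 = (5*p - 3*q)^3 is a perfect cube, so E-series; the 4-jet and mu = 7 give E_7.

E_{7}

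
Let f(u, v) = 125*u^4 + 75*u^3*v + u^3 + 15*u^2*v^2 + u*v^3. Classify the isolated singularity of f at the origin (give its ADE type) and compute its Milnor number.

Type E_{7}, Milnor number mu = 7.

The Hessian of f at 0 has rank 0. Corank 2; j^3 = u^3 is a perfect cube, so E-series; the 4-jet and mu = 7 give E_7.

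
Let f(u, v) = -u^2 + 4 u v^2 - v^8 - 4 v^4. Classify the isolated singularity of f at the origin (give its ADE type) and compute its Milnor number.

Type A_{7}, Milnor number mu = 7.

The Hessian of f at 0 has rank 1. Corank 1: A-series; mu = 7 gives A_7.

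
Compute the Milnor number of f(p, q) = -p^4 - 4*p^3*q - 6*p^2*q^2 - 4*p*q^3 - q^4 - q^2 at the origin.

3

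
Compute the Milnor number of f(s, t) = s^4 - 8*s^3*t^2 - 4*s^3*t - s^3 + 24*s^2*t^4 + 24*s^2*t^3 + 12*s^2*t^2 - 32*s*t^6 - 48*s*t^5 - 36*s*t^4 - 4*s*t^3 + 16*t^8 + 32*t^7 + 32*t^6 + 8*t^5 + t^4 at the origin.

The Hessian of f at 0 is [[0, 0], [0, 0]] with rank 0, so corank 2. A Groebner basis of the Jacobian ideal J(f) in C{s,t} is {s^3, s^2*t, -s^2/4 + s*t^2, -3*s^2/4 + t^3}; counting standard monomials gives mu = 6. Corank 2; j^3 = -s^3 is a perfect cube, so E-series; the 4-jet and mu = 6 give E_6.

6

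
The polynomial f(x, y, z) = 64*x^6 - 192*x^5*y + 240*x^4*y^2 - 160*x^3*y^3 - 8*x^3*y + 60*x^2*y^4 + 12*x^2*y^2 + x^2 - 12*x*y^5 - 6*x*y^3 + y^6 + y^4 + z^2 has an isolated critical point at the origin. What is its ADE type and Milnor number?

The Hessian of f at 0 has rank 2. Corank 1: A-series; mu = 3 gives A_3.

Type A_{3}, Milnor number mu = 3.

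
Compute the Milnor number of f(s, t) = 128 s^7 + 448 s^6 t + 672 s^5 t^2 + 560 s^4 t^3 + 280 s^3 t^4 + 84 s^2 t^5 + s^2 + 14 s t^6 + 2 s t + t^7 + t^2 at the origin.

6

The Hessian of f at 0 has rank 1. Corank 1: A-series; mu = 6 gives A_6.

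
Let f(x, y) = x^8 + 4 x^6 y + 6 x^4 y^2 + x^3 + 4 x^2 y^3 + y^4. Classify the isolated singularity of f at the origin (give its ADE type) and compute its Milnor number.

The Hessian of f at 0 has rank 0. Corank 2; j^3 = x^3 is a perfect cube, so E-series; the 4-jet and mu = 6 give E_6.

Type E_6, Milnor number mu = 6.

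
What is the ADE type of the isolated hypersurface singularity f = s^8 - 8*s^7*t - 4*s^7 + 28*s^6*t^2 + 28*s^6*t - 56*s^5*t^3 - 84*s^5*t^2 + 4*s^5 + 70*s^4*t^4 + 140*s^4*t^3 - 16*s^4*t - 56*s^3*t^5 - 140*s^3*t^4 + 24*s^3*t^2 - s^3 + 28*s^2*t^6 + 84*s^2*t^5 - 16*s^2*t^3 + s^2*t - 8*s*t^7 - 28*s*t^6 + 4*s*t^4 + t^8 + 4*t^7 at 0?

D_{9}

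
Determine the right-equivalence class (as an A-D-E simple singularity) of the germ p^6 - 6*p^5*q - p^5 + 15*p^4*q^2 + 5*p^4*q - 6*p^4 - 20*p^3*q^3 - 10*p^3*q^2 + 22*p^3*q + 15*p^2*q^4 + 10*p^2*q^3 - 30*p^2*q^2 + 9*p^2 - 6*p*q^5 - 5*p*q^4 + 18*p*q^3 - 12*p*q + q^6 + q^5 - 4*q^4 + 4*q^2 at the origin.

The Hessian of f at 0 is [[18, -12], [-12, 8]] with rank 1, so corank 1. A Groebner basis of the Jacobian ideal J(f) in C{p,q} is {81*p + q^3 - 54*q, p^2 - 4*q^2/9, p*q - 2*q^2/3}; counting standard monomials gives mu = 4. Corank 1: A-series; mu = 4 gives A_4.

A_{4}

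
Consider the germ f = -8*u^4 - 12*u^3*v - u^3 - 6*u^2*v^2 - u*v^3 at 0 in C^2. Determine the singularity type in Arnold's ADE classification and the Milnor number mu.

The Hessian of f at 0 has rank 0. Corank 2; j^3 = -u^3 is a perfect cube, so E-series; the 4-jet and mu = 7 give E_7.

Type E_{7}, Milnor number mu = 7.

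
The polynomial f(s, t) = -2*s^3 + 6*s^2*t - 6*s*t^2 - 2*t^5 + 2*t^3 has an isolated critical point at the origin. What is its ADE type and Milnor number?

The Hessian of f at 0 is [[0, 0], [0, 0]] with rank 0, so corank 2. A Groebner basis of the Jacobian ideal J(f) in C{s,t} is {t^4, s^2 - 2*s*t + t^2}; counting standard monomials gives mu = 8. Corank 2; j^3 = -2*(s - t)^3 is a perfect cube, so E-series; the 5-jet and mu = 8 give E_8.

Type E8, Milnor number mu = 8.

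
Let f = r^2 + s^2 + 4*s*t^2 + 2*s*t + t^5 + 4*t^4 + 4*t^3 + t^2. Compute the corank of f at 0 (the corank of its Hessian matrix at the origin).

Hessian at 0 has rank 2.

1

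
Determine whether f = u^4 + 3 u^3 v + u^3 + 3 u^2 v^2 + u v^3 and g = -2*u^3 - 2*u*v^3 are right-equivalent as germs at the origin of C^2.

The Hessian of f at 0 has rank 0. Corank 2; j^3 = u^3 is a perfect cube, so E-series; the 4-jet and mu = 7 give E_7. The Hessian of g at 0 has rank 0. Corank 2; j^3 = -2*u^3 is a perfect cube, so E-series; the 4-jet and mu = 7 give E_7. Both have type E_7, hence right-equivalent.

Yes.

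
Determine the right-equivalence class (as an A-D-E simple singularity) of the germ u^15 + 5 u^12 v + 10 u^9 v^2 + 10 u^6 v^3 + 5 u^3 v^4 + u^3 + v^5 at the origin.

The Hessian of f at 0 is [[0, 0], [0, 0]] with rank 0, so corank 2. A Groebner basis of the Jacobian ideal J(f) in C{u,v} is {v^4, u^2}; counting standard monomials gives mu = 8. Corank 2; j^3 = u^3 is a perfect cube, so E-series; the 5-jet and mu = 8 give E_8.

E8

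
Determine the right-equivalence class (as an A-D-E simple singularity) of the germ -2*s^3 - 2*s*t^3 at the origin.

The Hessian of f at 0 is [[0, 0], [0, 0]] with rank 0, so corank 2. A Groebner basis of the Jacobian ideal J(f) in C{s,t} is {s^3, s*t^2, 3*s^2 + t^3}; counting standard monomials gives mu = 7. Corank 2; j^3 = -2*s^3 is a perfect cube, so E-series; the 4-jet and mu = 7 give E_7.

E_7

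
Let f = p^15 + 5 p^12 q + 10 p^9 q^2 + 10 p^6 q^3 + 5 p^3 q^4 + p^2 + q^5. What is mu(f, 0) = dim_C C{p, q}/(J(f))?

The Hessian of f at 0 has rank 1. Corank 1: A-series; mu = 4 gives A_4.

4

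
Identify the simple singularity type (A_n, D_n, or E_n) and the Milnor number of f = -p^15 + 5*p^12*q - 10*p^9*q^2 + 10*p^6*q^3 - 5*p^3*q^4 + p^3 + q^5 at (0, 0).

The Hessian of f at 0 has rank 0. Corank 2; j^3 = p^3 is a perfect cube, so E-series; the 5-jet and mu = 8 give E_8.

Type E8, Milnor number mu = 8.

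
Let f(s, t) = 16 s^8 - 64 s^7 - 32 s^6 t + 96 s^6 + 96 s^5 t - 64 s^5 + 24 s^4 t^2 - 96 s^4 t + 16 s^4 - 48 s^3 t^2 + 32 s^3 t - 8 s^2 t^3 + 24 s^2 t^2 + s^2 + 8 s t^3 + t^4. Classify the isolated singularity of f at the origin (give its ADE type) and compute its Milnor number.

The Hessian of f at 0 has rank 1. Corank 1: A-series; mu = 3 gives A_3.

Type A_{3}, Milnor number mu = 3.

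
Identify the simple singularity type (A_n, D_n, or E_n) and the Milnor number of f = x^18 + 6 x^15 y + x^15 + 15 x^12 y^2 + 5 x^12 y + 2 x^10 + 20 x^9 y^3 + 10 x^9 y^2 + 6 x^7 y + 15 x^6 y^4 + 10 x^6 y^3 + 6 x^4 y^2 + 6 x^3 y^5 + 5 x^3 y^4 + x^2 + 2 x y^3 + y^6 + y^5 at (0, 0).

Type A_4, Milnor number mu = 4.

The Hessian of f at 0 is [[2, 0], [0, 0]] with rank 1, so corank 1. A Groebner basis of the Jacobian ideal J(f) in C{x,y} is {x + y^3, x^2, x*y}; counting standard monomials gives mu = 4. Corank 1: A-series; mu = 4 gives A_4.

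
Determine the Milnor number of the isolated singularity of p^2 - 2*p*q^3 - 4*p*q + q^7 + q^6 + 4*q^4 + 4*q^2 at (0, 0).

6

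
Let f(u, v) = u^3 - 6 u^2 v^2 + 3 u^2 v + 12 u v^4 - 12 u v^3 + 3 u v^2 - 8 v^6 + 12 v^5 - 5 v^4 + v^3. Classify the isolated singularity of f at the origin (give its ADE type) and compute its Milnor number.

Type E6, Milnor number mu = 6.

The Hessian of f at 0 is [[0, 0], [0, 0]] with rank 0, so corank 2. A Groebner basis of the Jacobian ideal J(f) in C{u,v} is {u^3 - 3*u^2/4 - 3*u*v/2 - 3*v^2/4, u^2*v + u^2/2 + u*v + v^2/2, -u^2/4 + u*v^2 - u*v/2 - v^2/4, v^3}; counting standard monomials gives mu = 6. Corank 2; j^3 = (u + v)^3 is a perfect cube, so E-series; the 4-jet and mu = 6 give E_6.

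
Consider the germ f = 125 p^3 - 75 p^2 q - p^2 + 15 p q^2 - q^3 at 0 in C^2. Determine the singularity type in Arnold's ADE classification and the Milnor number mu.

Type A2, Milnor number mu = 2.

The Hessian of f at 0 has rank 1. Corank 1: A-series; mu = 2 gives A_2.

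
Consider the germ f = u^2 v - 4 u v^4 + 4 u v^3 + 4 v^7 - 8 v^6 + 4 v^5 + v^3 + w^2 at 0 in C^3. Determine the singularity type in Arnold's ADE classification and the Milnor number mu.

The Hessian of f at 0 has rank 1. Corank 2; j^3 = v*(u^2 + v^2) splits into three distinct lines over C (the quadratic factor has nonzero discriminant), so D_4.

Type D4, Milnor number mu = 4.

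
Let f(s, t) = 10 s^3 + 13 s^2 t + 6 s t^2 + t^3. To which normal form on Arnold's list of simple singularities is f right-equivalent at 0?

D_{4}

The Hessian of f at 0 has rank 0. Corank 2; j^3 = (2*s + t)*(5*s^2 + 4*s*t + t^2) splits into three distinct lines over C (the quadratic factor has nonzero discriminant), so D_4.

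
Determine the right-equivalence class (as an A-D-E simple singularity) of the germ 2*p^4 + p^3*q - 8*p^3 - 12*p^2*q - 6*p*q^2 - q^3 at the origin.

E_7

The Hessian of f at 0 is [[0, 0], [0, 0]] with rank 0, so corank 2. A Groebner basis of the Jacobian ideal J(f) in C{p,q} is {768*p^2 + 768*p*q + q^4 + 8*q^3 + 192*q^2, p^3 - 12*p^2 - 12*p*q - 3*q^2, p^2*q + 24*p^2 + 24*p*q + 6*q^2, -32*p^2 + p*q^2 - 32*p*q + q^3/6 - 8*q^2}; counting standard monomials gives mu = 7. Corank 2; j^3 = -(2*p + q)^3 is a perfect cube, so E-series; the 4-jet and mu = 7 give E_7.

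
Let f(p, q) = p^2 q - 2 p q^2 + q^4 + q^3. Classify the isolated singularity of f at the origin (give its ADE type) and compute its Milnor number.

The Hessian of f at 0 has rank 0. Corank 2; j^3 = q*(p - q)^2 has shape L^2 M (L != M), so D-series; mu = 5 gives D_5.

Type D5, Milnor number mu = 5.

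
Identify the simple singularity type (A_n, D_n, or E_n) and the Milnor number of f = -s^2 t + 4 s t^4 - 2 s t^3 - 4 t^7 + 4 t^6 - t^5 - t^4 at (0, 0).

The Hessian of f at 0 has rank 0. Corank 2; j^3 = -s^2*t has shape L^2 M (L != M), so D-series; mu = 5 gives D_5.

Type D5, Milnor number mu = 5.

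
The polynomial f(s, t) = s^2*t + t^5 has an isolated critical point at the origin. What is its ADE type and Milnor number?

Type D6, Milnor number mu = 6.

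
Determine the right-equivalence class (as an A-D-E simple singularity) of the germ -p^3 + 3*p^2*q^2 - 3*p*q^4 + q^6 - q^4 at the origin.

The Hessian of f at 0 has rank 0. Corank 2; j^3 = -p^3 is a perfect cube, so E-series; the 4-jet and mu = 6 give E_6.

E_{6}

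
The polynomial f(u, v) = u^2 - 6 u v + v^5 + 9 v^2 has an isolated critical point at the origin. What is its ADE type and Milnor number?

The Hessian of f at 0 is [[2, -6], [-6, 18]] with rank 1, so corank 1. A Groebner basis of the Jacobian ideal J(f) in C{u,v} is {v^4, u - 3*v}; counting standard monomials gives mu = 4. Corank 1: A-series; mu = 4 gives A_4.

Type A_{4}, Milnor number mu = 4.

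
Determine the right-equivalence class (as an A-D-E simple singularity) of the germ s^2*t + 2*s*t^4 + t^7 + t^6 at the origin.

D_{7}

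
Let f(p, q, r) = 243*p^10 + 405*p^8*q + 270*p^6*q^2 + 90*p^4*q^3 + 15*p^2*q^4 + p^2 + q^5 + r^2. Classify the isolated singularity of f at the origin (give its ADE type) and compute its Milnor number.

The Hessian of f at 0 has rank 2. Corank 1: A-series; mu = 4 gives A_4.

Type A4, Milnor number mu = 4.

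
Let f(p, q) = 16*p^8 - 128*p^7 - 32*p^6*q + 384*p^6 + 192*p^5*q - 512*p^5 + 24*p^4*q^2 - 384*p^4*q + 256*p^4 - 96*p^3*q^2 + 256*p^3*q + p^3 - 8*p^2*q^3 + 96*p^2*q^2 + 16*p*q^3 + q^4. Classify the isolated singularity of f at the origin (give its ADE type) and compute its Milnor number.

Type E_{6}, Milnor number mu = 6.

The Hessian of f at 0 is [[0, 0], [0, 0]] with rank 0, so corank 2. A Groebner basis of the Jacobian ideal J(f) in C{p,q} is {q^4, p*q^2 + q^3/12, p^2}; counting standard monomials gives mu = 6. Corank 2; j^3 = p^3 is a perfect cube, so E-series; the 4-jet and mu = 6 give E_6.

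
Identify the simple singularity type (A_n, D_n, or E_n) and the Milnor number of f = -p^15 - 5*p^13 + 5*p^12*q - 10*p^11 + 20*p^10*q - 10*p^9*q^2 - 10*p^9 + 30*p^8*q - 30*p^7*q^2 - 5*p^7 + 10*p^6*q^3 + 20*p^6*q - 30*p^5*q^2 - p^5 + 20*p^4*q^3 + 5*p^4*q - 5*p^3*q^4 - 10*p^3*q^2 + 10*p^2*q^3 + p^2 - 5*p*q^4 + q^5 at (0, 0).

The Hessian of f at 0 is [[2, 0], [0, 0]] with rank 1, so corank 1. A Groebner basis of the Jacobian ideal J(f) in C{p,q} is {q^4, p}; counting standard monomials gives mu = 4. Corank 1: A-series; mu = 4 gives A_4.

Type A_{4}, Milnor number mu = 4.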